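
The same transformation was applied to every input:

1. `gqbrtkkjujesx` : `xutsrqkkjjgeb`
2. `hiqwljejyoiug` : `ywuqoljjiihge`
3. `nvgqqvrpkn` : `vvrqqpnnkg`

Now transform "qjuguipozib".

The pattern: sort the characters into reverse alphabetical order.
On "qjuguipozib" that produces "zuuqpojiigb".

zuuqpojiigb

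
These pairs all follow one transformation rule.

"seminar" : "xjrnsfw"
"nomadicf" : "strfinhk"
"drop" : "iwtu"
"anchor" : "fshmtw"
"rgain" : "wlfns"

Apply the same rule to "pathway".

ufymbfd

Rule — shift every letter 5 places forward in the alphabet (wrapping around).
"pathway" → "ufymbfd".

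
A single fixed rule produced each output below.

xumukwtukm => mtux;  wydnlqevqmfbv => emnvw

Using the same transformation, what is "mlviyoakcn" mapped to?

Each output is the input with this applied: keep one character in every 3, starting at position 1 (positions 1st, 4th, 7th, ...), then sort the characters into alphabetical order.
"mlviyoakcn" → "mian" → "aimn".
(Check on "wydnlqevqmfbv": → "wnemv" → "emnvw" ✓)

aimn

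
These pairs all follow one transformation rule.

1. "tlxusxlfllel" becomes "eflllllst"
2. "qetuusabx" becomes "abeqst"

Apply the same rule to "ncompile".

The pattern: sort the characters into alphabetical order, then delete the last 3 characters.
Applying both steps to "ncompile": "ceilmnop", then "ceilm".

ceilm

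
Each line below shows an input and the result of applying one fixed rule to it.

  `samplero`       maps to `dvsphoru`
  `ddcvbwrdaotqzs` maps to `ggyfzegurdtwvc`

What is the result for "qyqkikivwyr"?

btntnlylbzu

What's happening: swap each adjacent pair of characters (1↔2, 3↔4, ...), then shift every letter 3 places forward in the alphabet (wrapping around).
Applying both steps to "qyqkikivwyr": "yqkqkiviywr", then "btntnlylbzu".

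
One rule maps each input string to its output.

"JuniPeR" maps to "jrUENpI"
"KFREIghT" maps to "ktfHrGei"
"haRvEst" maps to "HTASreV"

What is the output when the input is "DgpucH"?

In each case the input is transformed by: take characters alternately from the front and the back (1st, last, 2nd, 2nd-last, ...), then flip the case of every letter.
"DgpucH" → "DHgcpu" → "dhGCPU".
(Check on "KFREIghT": → "KTFhRgEI" → "ktfHrGei" ✓)

dhGCPU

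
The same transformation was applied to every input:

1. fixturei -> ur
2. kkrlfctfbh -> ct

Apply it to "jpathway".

What's happening: swap the front and back halves of the string, then keep only the first 2 characters.
Starting from "jpathway": after the first operation, "hwayjpat"; after the second, "hw".
(Check on "kkrlfctfbh": → "ctfbhkkrlf" → "ct" ✓)

hw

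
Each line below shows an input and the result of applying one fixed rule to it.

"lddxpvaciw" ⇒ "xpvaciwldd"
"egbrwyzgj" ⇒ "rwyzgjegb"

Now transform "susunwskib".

unwskibsus

What's happening: move the first 3 characters to the end (rotate left by 3).
So "susunwskib" becomes "unwskibsus".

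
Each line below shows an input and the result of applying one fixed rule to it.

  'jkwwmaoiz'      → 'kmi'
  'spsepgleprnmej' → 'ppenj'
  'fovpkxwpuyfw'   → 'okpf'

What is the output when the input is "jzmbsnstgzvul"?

zstv

What's happening: keep one character in every 3, starting at position 2 (positions 2nd, 5th, 8th, ...).
On "jzmbsnstgzvul" that produces "zstv".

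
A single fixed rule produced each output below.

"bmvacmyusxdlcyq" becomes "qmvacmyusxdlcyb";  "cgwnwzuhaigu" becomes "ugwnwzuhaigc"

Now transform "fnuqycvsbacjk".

knuqycvsbacjf

The rule is to swap the first and last characters.
Doing the same to "fnuqycvsbacjk": "knuqycvsbacjf".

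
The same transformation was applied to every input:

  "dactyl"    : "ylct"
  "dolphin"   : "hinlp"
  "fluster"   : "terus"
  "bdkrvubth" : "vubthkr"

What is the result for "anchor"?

The rule is to delete the first 2 characters, then move the first 2 characters to the end (rotate left by 2).
Starting from "anchor": after the first operation, "chor"; after the second, "orch".

orch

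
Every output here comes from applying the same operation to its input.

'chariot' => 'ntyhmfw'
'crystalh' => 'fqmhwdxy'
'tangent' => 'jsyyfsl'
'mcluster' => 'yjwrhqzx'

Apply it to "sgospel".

Each output is the input with this applied: shift every letter 5 places forward in the alphabet (wrapping around), then move the last 3 characters to the front (rotate right by 3).
Starting from "sgospel": after the first operation, "xltxujq"; after the second, "ujqxltx".

ujqxltx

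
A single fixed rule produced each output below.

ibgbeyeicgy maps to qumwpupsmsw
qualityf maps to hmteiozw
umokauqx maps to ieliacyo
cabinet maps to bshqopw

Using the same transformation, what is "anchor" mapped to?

In each case the input is transformed by: move the last 3 characters to the front (rotate right by 3), then shift every letter 12 places backward in the alphabet (wrapping around).
Working it through for "anchor": intermediate "horanc", final "vcfobq".

vcfobq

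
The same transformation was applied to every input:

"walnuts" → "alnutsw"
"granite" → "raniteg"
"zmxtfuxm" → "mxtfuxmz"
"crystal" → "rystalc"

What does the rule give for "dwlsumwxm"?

wlsumwxmd

Looking at the pairs, the operation is to move the first character to the end.
Applying that to "dwlsumwxm" gives "wlsumwxmd".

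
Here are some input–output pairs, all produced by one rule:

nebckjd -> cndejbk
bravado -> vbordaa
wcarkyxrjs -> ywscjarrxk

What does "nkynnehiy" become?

nnykiyhne

Rule — take characters alternately from the front and the back (1st, last, 2nd, 2nd-last, ...), then move the last character to the front.
Starting from "nkynnehiy": after the first operation, "nykiyhnen"; after the second, "nnykiyhne".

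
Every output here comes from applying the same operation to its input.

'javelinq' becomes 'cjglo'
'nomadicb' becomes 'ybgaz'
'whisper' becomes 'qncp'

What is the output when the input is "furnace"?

Each output is the input with this applied: shift every letter 2 places backward in the alphabet (wrapping around), then delete the first 3 characters.
"furnace" → "dsplyac" → "lyac".

lyac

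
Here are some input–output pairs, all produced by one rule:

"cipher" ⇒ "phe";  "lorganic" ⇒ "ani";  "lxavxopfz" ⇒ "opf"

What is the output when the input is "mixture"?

tur

Each output is the input with this applied: move the last character to the front, then keep only the last 3 characters.
On "mixture": the first step gives "emixtur", and the second then gives "tur".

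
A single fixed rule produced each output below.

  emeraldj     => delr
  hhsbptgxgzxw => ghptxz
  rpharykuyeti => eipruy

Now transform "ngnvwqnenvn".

gnnqv

The rule is to sort the characters into alphabetical order, then keep every other character starting from the second (positions 2nd, 4th, 6th, ...).
On "ngnvwqnenvn": the first step gives "egnnnnnqvvw", and the second then gives "gnnqv".
(Check on "rpharykuyeti": → "aehikprrtuyy" → "eipruy" ✓)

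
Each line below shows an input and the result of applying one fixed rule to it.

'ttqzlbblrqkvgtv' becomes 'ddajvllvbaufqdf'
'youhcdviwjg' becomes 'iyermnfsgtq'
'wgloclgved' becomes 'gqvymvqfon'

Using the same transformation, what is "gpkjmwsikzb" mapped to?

Rule — shift every letter 10 places forward in the alphabet (wrapping around).
"gpkjmwsikzb" → "qzutwgcsujl".

qzutwgcsujl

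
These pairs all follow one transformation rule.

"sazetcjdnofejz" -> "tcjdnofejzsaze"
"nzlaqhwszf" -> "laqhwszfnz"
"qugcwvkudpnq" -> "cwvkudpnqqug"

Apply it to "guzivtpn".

What's happening: swap the front and back halves of the string, then move the last 3 characters to the front (rotate right by 3).
On "guzivtpn": the first step gives "vtpnguzi", and the second then gives "uzivtpng".

uzivtpng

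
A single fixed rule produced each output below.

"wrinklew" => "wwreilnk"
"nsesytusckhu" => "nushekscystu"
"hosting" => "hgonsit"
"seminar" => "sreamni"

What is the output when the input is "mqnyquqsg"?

The rule is to take characters alternately from the front and the back (1st, last, 2nd, 2nd-last, ...).
On "mqnyquqsg" that produces "mgqsnqyuq".

mgqsnqyuq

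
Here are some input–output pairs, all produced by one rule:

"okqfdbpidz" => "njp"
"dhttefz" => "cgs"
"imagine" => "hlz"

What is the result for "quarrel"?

In each case the input is transformed by: shift every letter 1 place backward in the alphabet (wrapping around), then keep only the first 3 characters.
For "quarrel", step one produces "ptzqqdk"; step two turns that into "ptz".

ptz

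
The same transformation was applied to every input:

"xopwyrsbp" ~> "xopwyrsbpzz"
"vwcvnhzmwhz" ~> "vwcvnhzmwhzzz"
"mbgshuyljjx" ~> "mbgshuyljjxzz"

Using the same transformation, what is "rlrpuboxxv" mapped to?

rlrpuboxxvzz

The rule is to append "zz".
On "rlrpuboxxv" that produces "rlrpuboxxvzz".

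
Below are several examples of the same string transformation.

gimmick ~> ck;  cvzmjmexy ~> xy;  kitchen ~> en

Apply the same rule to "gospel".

The pattern: keep only the last 2 characters.
On "gospel" that produces "el".

el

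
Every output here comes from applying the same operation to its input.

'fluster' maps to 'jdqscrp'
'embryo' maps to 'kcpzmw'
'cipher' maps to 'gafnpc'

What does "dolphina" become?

What's happening: swap each adjacent pair of characters (1↔2, 3↔4, ...), then shift every letter 2 places backward in the alphabet (wrapping around).
"dolphina" → "odplihan" → "mbnjgfyl".

mbnjgfyl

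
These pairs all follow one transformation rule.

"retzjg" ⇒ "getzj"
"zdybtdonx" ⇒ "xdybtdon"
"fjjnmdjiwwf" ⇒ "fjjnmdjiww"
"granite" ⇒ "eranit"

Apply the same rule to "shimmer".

rhimme

Each output is the input with this applied: delete the first character, then move the last character to the front.
On "shimmer": the first step gives "himmer", and the second then gives "rhimme".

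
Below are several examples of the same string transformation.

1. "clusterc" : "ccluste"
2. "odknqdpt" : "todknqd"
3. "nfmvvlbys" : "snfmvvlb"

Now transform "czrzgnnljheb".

bczrzgnnljh

Looking at the pairs, the operation is to move the last 2 characters to the front (rotate right by 2), then delete the first character.
For "czrzgnnljheb", step one produces "ebczrzgnnljh"; step two turns that into "bczrzgnnljh".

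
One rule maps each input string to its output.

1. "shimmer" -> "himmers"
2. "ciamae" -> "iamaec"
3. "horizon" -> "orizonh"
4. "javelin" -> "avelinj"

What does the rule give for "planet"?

lanetp

What's happening: move the first character to the end.
For "planet" the result is "lanetp".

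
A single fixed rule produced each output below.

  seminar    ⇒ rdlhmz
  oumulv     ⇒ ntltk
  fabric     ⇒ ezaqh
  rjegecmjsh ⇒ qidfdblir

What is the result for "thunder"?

sgtmcd

The pattern: delete the last character, then shift every letter 1 place backward in the alphabet (wrapping around).
Working it through for "thunder": intermediate "thunde", final "sgtmcd".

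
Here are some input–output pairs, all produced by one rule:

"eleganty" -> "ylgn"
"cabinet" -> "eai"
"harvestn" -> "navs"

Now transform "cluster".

els

Looking at the pairs, the operation is to keep every other character starting from the second (positions 2nd, 4th, 6th, ...), then move the last character to the front.
Starting from "cluster": after the first operation, "lse"; after the second, "els".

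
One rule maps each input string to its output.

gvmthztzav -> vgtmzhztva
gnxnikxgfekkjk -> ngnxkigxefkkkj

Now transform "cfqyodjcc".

fcyqdocjc

Looking at the pairs, the operation is to swap each adjacent pair of characters (1↔2, 3↔4, ...).
For "cfqyodjcc" the result is "fcyqdocjc".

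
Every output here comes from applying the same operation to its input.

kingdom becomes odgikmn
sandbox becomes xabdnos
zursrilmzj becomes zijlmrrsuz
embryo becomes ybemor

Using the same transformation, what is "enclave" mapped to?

vaceeln

What's happening: sort the characters into alphabetical order, then move the last character to the front.
For "enclave", step one produces "aceelnv"; step two turns that into "vaceeln".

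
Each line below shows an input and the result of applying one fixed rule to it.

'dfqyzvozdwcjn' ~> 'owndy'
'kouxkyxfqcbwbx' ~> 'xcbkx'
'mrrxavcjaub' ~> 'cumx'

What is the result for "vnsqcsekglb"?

elvq

The pattern: keep one character in every 3, starting at position 1 (positions 1st, 4th, 7th, ...), then move the first 2 characters to the end (rotate left by 2).
For "vnsqcsekglb", step one produces "vqel"; step two turns that into "elvq".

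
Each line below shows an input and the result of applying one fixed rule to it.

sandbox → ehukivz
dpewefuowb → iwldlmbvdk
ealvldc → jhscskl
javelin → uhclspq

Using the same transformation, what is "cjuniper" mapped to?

yqbupwlj

What's happening: swap the first and last characters, then shift every letter 7 places forward in the alphabet (wrapping around).
Applying both steps to "cjuniper": "rjunipec", then "yqbupwlj".
(Check on "dpewefuowb": → "bpewefuowd" → "iwldlmbvdk" ✓)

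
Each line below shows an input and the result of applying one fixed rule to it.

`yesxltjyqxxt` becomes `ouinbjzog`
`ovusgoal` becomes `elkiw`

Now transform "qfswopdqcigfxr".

gvimeftgsyw

The rule is to shift every letter 10 places backward in the alphabet (wrapping around), then delete the last 3 characters.
Working it through for "qfswopdqcigfxr": intermediate "gvimeftgsywvnh", final "gvimeftgsyw".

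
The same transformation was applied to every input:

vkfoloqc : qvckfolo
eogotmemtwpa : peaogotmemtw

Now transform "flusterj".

Rule — swap the first and last characters, then move the last 2 characters to the front (rotate right by 2).
For "flusterj", step one produces "jlusterf"; step two turns that into "rfjluste".
(Check on "eogotmemtwpa": → "aogotmemtwpe" → "peaogotmemtw" ✓)

rfjluste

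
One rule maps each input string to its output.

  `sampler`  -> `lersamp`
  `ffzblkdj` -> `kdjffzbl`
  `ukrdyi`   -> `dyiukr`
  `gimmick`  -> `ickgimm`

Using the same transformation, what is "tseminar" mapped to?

The transformation: move the last 3 characters to the front (rotate right by 3).
For "tseminar" the result is "nartsemi".

nartsemi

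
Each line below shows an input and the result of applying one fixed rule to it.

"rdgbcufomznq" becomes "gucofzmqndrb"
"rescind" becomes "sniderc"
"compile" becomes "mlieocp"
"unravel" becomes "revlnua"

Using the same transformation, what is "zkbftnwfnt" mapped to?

The transformation: swap each adjacent pair of characters (1↔2, 3↔4, ...), then move the first 3 characters to the end (rotate left by 3).
For "zkbftnwfnt", step one produces "kzfbntfwtn"; step two turns that into "bntfwtnkzf".

bntfwtnkzf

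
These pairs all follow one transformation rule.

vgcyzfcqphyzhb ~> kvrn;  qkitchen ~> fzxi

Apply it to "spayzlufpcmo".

hepn

The transformation: shift every letter 11 places backward in the alphabet (wrapping around), then keep only the first 4 characters.
Starting from "spayzlufpcmo": after the first operation, "hepnoajuerbd"; after the second, "hepn".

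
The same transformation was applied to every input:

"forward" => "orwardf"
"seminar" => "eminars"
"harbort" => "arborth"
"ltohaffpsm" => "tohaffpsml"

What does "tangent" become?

angentt

The pattern: move the first character to the end.
Applying that to "tangent" gives "angentt".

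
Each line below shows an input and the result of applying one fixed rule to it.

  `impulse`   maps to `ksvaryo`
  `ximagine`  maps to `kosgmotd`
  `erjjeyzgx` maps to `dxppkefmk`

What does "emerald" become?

The pattern: shift every letter 6 places forward in the alphabet (wrapping around), then swap the first and last characters.
On "emerald": the first step gives "kskxgrj", and the second then gives "jskxgrk".

jskxgrk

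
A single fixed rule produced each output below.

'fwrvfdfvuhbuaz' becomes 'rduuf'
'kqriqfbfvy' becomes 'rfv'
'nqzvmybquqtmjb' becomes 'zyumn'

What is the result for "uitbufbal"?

The pattern: move the first character to the end, then keep one character in every 3, starting at position 2 (positions 2nd, 5th, 8th, ...).
On "uitbufbal": the first step gives "itbufbalu", and the second then gives "tfl".

tfl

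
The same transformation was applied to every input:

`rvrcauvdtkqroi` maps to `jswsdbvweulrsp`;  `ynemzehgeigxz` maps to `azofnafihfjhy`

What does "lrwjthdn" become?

omsxkuie

Rule — shift every letter 1 place forward in the alphabet (wrapping around), then move the last character to the front.
Working it through for "lrwjthdn": intermediate "msxkuieo", final "omsxkuie".
(Check on "rvrcauvdtkqroi": → "swsdbvweulrspj" → "jswsdbvweulrsp" ✓)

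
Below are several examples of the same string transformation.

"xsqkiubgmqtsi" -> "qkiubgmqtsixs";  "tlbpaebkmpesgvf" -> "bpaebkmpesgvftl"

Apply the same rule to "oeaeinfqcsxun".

In each case the input is transformed by: move the first 2 characters to the end (rotate left by 2).
On "oeaeinfqcsxun" that produces "aeinfqcsxunoe".

aeinfqcsxunoe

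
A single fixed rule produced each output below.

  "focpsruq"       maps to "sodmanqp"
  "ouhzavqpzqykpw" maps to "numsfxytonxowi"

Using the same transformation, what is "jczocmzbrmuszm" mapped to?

xkhaxmakxzpksq

Each output is the input with this applied: shift every letter 2 places backward in the alphabet (wrapping around), then move the last 2 characters to the front (rotate right by 2).
"jczocmzbrmuszm" → "haxmakxzpksqxk" → "xkhaxmakxzpksq".
(Check on "ouhzavqpzqykpw": → "msfxytonxowinu" → "numsfxytonxowi" ✓)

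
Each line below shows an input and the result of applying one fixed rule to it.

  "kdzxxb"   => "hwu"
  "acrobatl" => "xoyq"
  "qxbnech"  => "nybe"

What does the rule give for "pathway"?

The rule is to keep every other character starting from the first (positions 1st, 3rd, 5th, ...), then shift every letter 3 places backward in the alphabet (wrapping around).
Applying both steps to "pathway": "ptwy", then "mqtv".

mqtv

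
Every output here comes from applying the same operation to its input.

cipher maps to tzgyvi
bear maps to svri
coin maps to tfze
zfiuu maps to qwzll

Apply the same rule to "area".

Rule — shift every letter 9 places backward in the alphabet (wrapping around).
Applying that to "area" gives "rivr".

rivr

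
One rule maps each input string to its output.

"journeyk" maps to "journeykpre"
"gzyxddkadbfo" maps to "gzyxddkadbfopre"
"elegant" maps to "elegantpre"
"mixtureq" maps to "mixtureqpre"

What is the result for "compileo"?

compileopre

The rule is to append "pre".
On "compileo" that produces "compileopre".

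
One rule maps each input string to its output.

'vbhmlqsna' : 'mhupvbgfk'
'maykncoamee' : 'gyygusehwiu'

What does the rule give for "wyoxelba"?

fvuqsiry

The pattern: shift every letter 6 places backward in the alphabet (wrapping around), then move the last 3 characters to the front (rotate right by 3).
On "wyoxelba": the first step gives "qsiryfvu", and the second then gives "fvuqsiry".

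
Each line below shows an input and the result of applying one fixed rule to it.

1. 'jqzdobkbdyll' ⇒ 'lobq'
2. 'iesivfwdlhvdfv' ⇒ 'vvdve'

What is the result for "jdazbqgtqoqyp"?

The transformation: keep one character in every 3, starting at position 2 (positions 2nd, 5th, 8th, ...), then swap the first and last characters.
Starting from "jdazbqgtqoqyp": after the first operation, "dbtq"; after the second, "qbtd".

qbtd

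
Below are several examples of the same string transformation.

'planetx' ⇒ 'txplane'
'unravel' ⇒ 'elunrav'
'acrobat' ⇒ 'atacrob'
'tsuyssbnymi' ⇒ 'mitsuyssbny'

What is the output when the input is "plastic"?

icplast

Looking at the pairs, the operation is to move the last 2 characters to the front (rotate right by 2).
On "plastic" that produces "icplast".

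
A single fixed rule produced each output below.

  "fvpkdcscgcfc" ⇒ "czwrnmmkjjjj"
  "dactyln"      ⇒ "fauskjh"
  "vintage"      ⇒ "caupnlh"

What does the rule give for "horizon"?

gyvvupo

The rule is to sort the characters into reverse alphabetical order, then shift every letter 7 places forward in the alphabet (wrapping around).
"horizon" → "gyvvupo".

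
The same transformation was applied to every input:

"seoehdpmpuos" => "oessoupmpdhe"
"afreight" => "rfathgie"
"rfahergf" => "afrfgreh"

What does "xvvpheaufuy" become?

In each case the input is transformed by: move the first 3 characters to the end (rotate left by 3), then reverse the string.
Starting from "xvvpheaufuy": after the first operation, "pheaufuyxvv"; after the second, "vvxyufuaehp".

vvxyufuaehp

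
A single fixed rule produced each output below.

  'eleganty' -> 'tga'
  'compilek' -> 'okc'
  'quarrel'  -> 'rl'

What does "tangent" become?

tg

Looking at the pairs, the operation is to sort the characters into reverse alphabetical order, then keep one character in every 3, starting at position 2 (positions 2nd, 5th, 8th, ...).
For "tangent", step one produces "ttnngea"; step two turns that into "tg".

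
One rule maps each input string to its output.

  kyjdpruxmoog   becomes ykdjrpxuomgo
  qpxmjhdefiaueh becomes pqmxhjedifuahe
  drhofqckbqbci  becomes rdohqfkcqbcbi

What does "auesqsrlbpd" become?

uasesqlrpbd

What's happening: swap each adjacent pair of characters (1↔2, 3↔4, ...).
Applying that to "auesqsrlbpd" gives "uasesqlrpbd".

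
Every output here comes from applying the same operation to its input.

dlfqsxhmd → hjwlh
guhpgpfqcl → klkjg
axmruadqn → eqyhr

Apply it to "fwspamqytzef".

jweuxi

In each case the input is transformed by: keep every other character starting from the first (positions 1st, 3rd, 5th, ...), then shift every letter 4 places forward in the alphabet (wrapping around).
Starting from "fwspamqytzef": after the first operation, "fsaqte"; after the second, "jweuxi".
(Check on "dlfqsxhmd": → "dfshd" → "hjwlh" ✓)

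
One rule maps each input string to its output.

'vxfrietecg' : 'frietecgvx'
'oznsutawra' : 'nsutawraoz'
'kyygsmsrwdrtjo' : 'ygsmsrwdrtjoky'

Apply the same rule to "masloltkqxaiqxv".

The pattern: move the first 2 characters to the end (rotate left by 2).
Doing the same to "masloltkqxaiqxv": "sloltkqxaiqxvma".

sloltkqxaiqxvma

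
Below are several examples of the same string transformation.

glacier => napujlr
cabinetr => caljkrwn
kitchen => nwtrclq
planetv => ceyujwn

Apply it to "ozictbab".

Rule — move the last 2 characters to the front (rotate right by 2), then shift every letter 9 places forward in the alphabet (wrapping around).
Starting from "ozictbab": after the first operation, "abozictb"; after the second, "jkxirlck".

jkxirlck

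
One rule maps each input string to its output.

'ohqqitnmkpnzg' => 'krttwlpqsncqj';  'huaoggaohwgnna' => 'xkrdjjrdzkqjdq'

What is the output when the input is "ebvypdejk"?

The rule is to shift every letter 3 places forward in the alphabet (wrapping around), then swap each adjacent pair of characters (1↔2, 3↔4, ...).
Applying that to "ebvypdejk" gives "ehbygsmhn".
(Check on "ohqqitnmkpnzg": → "rkttlwqpnsqcj" → "krttwlpqsncqj" ✓)

ehbygsmhn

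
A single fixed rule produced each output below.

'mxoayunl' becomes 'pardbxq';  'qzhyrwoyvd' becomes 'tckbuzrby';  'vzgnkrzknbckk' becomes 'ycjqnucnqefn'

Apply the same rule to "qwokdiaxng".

The rule is to shift every letter 3 places forward in the alphabet (wrapping around), then delete the last character.
Applying both steps to "qwokdiaxng": "tzrngldaqj", then "tzrngldaq".
(Check on "qzhyrwoyvd": → "tckbuzrbyg" → "tckbuzrby" ✓)

tzrngldaq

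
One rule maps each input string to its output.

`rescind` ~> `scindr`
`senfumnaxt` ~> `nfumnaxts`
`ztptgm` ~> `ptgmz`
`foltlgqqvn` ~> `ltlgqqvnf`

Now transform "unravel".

ravelu

What's happening: move the first 2 characters to the end (rotate left by 2), then delete the last character.
Working it through for "unravel": intermediate "ravelun", final "ravelu".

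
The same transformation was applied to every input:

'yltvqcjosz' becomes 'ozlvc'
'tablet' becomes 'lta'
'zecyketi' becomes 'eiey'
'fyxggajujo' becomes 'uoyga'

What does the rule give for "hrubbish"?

ihrb

In each case the input is transformed by: move the last 3 characters to the front (rotate right by 3), then keep every other character starting from the first (positions 1st, 3rd, 5th, ...).
For "hrubbish", step one produces "ishhrubb"; step two turns that into "ihrb".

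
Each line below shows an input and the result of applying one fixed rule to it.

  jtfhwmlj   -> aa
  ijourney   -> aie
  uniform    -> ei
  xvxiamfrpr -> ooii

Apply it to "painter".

The transformation: shift every letter 9 places backward in the alphabet (wrapping around), then keep only the vowels.
Starting from "painter": after the first operation, "grzekvi"; after the second, "ei".

ei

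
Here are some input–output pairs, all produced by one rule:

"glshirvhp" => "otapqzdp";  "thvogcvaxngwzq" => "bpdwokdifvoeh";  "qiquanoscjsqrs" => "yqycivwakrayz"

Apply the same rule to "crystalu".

kzgabit

Rule — delete the last character, then shift every letter 8 places forward in the alphabet (wrapping around).
For "crystalu" the result is "kzgabit".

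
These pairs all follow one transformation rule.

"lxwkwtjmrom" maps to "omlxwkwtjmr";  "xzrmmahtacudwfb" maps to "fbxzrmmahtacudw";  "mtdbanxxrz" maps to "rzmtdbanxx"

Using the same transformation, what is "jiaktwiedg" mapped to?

dgjiaktwie

In each case the input is transformed by: move the last 2 characters to the front (rotate right by 2).
"jiaktwiedg" → "dgjiaktwie".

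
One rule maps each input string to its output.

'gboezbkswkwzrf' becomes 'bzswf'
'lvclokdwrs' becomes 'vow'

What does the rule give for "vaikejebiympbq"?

Rule — keep one character in every 3, starting at position 2 (positions 2nd, 5th, 8th, ...).
So "vaikejebiympbq" becomes "aebmq".

aebmq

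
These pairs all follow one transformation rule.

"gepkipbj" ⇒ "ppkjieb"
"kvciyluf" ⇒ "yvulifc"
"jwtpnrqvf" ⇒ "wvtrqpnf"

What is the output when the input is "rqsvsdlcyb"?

In each case the input is transformed by: delete the first character, then sort the characters into reverse alphabetical order.
"rqsvsdlcyb" → "qsvsdlcyb" → "yvssqldcb".

yvssqldcb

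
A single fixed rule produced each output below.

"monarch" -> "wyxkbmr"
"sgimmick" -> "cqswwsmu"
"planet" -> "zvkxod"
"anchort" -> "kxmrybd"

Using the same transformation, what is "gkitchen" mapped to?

qusdmrox

The transformation: shift every letter 10 places forward in the alphabet (wrapping around).
For "gkitchen" the result is "qusdmrox".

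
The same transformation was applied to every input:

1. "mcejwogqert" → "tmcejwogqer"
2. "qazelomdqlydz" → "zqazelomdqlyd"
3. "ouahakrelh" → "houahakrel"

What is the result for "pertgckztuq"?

Each output is the input with this applied: move the last character to the front.
Doing the same to "pertgckztuq": "qpertgckztu".

qpertgckztu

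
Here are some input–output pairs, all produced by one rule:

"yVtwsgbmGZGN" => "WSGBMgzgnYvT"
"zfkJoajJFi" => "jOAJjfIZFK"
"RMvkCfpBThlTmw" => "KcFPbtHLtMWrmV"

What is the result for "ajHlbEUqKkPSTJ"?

Looking at the pairs, the operation is to flip the case of every letter, then move the first 3 characters to the end (rotate left by 3).
Working it through for "ajHlbEUqKkPSTJ": intermediate "AJhLBeuQkKpstj", final "LBeuQkKpstjAJh".

LBeuQkKpstjAJh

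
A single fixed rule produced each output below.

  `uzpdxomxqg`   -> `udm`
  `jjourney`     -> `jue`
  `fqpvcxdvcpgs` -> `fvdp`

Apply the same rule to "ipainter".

iie

The pattern: delete the last character, then keep one character in every 3, starting at position 1 (positions 1st, 4th, 7th, ...).
"ipainter" → "ipainte" → "iie".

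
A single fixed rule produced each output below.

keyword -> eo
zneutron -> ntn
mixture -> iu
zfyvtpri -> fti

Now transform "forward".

oa

The rule is to keep one character in every 3, starting at position 2 (positions 2nd, 5th, 8th, ...).
On "forward" that produces "oa".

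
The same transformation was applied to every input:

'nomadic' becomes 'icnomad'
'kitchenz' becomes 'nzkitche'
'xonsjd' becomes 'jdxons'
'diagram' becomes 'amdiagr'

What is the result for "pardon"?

onpard

The rule is to move the last 2 characters to the front (rotate right by 2).
For "pardon" the result is "onpard".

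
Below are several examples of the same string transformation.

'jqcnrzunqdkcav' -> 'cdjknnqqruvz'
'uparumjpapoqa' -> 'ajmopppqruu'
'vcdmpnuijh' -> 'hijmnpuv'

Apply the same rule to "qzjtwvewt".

In each case the input is transformed by: sort the characters into alphabetical order, then delete the first 2 characters.
"qzjtwvewt" → "ejqttvwwz" → "qttvwwz".
(Check on "uparumjpapoqa": → "aaajmopppqruu" → "ajmopppqruu" ✓)

qttvwwz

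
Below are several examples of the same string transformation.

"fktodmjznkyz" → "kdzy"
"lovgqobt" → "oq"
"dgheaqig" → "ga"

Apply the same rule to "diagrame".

Each output is the input with this applied: delete the last character, then keep one character in every 3, starting at position 2 (positions 2nd, 5th, 8th, ...).
Starting from "diagrame": after the first operation, "diagram"; after the second, "ir".
(Check on "dgheaqig": → "dgheaqi" → "ga" ✓)

ir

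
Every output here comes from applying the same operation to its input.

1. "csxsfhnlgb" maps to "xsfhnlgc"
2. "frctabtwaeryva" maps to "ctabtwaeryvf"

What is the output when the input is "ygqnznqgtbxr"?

qnznqgtbxy

In each case the input is transformed by: swap the first and last characters, then delete the first 2 characters.
Applying that to "ygqnznqgtbxr" gives "qnznqgtbxy".
(Check on "csxsfhnlgb": → "bsxsfhnlgc" → "xsfhnlgc" ✓)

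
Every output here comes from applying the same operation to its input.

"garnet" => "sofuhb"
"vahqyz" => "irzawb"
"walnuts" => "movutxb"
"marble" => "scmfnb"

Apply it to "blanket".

bolfucm

Looking at the pairs, the operation is to shift every letter 1 place forward in the alphabet (wrapping around), then move the first 2 characters to the end (rotate left by 2).
Applying both steps to "blanket": "cmbolfu", then "bolfucm".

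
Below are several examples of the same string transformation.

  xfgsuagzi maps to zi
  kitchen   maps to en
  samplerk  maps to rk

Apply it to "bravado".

The transformation: keep only the last 2 characters.
Applying that to "bravado" gives "do".

do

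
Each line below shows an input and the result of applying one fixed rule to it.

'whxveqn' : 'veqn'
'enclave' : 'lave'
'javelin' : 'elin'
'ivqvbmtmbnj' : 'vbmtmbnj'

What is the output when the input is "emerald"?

rald

The rule is to delete the first 3 characters.
Doing the same to "emerald": "rald".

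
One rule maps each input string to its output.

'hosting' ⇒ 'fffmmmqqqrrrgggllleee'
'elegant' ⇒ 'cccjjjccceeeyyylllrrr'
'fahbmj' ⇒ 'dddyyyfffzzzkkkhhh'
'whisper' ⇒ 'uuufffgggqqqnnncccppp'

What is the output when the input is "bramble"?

zzzpppyyykkkzzzjjjccc

The transformation: repeat every character 3 times, then shift every letter 2 places backward in the alphabet (wrapping around).
Doing the same to "bramble": "zzzpppyyykkkzzzjjjccc".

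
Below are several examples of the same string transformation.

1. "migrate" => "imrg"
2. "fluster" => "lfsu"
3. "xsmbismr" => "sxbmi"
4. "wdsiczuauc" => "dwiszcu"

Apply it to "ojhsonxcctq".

joshnocx

Each output is the input with this applied: delete the last 3 characters, then swap each adjacent pair of characters (1↔2, 3↔4, ...).
Starting from "ojhsonxcctq": after the first operation, "ojhsonxc"; after the second, "joshnocx".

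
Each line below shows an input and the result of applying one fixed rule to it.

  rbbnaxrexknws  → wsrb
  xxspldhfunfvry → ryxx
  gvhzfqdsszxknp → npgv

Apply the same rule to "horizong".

The transformation: move the first 2 characters to the end (rotate left by 2), then keep only the last 4 characters.
So "horizong" becomes "ngho".

ngho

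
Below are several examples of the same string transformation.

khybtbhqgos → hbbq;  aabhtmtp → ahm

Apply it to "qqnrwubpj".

qru

Each output is the input with this applied: keep every other character starting from the second (positions 2nd, 4th, 6th, ...), then delete the last character.
On "qqnrwubpj": the first step gives "qrup", and the second then gives "qru".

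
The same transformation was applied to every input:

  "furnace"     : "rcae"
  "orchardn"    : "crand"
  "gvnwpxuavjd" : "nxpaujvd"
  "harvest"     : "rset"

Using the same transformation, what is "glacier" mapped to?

aeir

The transformation: swap each adjacent pair of characters (1↔2, 3↔4, ...), then delete the first 3 characters.
Doing the same to "glacier": "aeir".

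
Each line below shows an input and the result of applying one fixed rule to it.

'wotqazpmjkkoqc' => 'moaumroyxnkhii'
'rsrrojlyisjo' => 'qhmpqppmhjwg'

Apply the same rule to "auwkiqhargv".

petysuigofy

Rule — move the last 3 characters to the front (rotate right by 3), then shift every letter 2 places backward in the alphabet (wrapping around).
"auwkiqhargv" → "rgvauwkiqha" → "petysuigofy".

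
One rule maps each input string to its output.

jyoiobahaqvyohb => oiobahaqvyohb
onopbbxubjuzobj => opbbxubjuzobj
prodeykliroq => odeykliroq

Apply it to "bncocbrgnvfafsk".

The transformation: delete the first 2 characters.
For "bncocbrgnvfafsk" the result is "cocbrgnvfafsk".

cocbrgnvfafsk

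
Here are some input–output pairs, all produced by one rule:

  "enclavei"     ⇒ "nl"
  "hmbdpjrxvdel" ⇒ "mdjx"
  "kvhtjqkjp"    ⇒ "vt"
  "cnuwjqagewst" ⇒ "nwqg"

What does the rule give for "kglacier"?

The rule is to keep every other character starting from the second (positions 2nd, 4th, 6th, ...), then delete the last 2 characters.
For "kglacier", step one produces "gair"; step two turns that into "ga".
(Check on "cnuwjqagewst": → "nwqgwt" → "nwqg" ✓)

ga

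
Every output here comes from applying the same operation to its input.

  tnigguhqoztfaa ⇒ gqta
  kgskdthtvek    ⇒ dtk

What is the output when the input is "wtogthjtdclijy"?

ttly

The transformation: delete the first 2 characters, then keep one character in every 3, starting at position 3 (positions 3rd, 6th, 9th, ...).
Applying that to "wtogthjtdclijy" gives "ttly".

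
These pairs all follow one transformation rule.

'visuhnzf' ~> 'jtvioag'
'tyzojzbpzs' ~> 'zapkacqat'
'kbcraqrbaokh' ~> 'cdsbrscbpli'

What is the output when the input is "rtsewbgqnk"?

The pattern: delete the first character, then shift every letter 1 place forward in the alphabet (wrapping around).
For "rtsewbgqnk", step one produces "tsewbgqnk"; step two turns that into "utfxchrol".

utfxchrol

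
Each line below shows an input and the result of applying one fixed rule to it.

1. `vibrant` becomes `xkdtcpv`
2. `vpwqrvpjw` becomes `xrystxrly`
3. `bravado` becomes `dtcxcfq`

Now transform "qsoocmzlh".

In each case the input is transformed by: shift every letter 2 places forward in the alphabet (wrapping around).
On "qsoocmzlh" that produces "suqqeobnj".

suqqeobnj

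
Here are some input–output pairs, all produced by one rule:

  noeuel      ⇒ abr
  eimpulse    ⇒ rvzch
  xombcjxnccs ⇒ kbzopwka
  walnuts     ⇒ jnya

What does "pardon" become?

Rule — delete the last 3 characters, then shift every letter 13 places forward in the alphabet (wrapping around) — i.e. ROT13.
"pardon" → "cne".

cne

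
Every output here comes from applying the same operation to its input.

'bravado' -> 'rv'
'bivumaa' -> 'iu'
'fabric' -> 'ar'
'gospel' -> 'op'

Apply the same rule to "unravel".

na

What's happening: keep every other character starting from the second (positions 2nd, 4th, 6th, ...), then delete the last character.
For "unravel", step one produces "nae"; step two turns that into "na".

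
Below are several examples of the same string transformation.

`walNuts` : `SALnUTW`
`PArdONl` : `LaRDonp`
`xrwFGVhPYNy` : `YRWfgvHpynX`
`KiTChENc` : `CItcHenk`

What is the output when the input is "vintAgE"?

eINTaGV

Looking at the pairs, the operation is to flip the case of every letter, then swap the first and last characters.
Doing the same to "vintAgE": "eINTaGV".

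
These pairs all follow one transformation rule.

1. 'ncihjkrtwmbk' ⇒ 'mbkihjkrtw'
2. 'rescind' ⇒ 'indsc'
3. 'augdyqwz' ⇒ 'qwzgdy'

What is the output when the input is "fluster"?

terus

What's happening: delete the first 2 characters, then move the last 3 characters to the front (rotate right by 3).
Applying both steps to "fluster": "uster", then "terus".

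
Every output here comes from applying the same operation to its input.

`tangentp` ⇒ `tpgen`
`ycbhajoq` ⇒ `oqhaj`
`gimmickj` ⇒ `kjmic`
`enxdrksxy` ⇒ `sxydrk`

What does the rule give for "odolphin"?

Rule — delete the first 3 characters, then move the first 3 characters to the end (rotate left by 3).
Working it through for "odolphin": intermediate "lphin", final "inlph".

inlph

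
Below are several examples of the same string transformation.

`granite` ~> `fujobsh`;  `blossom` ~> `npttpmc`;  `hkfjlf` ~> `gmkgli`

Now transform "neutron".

Rule — reverse the string, then shift every letter 1 place forward in the alphabet (wrapping around).
"neutron" → "nortuen" → "opsuvfo".

opsuvfo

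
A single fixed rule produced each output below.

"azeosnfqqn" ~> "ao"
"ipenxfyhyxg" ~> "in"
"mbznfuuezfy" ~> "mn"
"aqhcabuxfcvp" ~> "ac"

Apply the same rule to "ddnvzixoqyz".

The pattern: keep one character in every 3, starting at position 1 (positions 1st, 4th, 7th, ...), then delete the last 2 characters.
"ddnvzixoqyz" → "dvxy" → "dv".

dv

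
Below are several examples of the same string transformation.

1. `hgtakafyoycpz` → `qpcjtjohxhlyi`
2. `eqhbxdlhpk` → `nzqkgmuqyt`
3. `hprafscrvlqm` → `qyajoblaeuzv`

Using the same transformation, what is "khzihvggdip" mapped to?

The pattern: shift every letter 9 places forward in the alphabet (wrapping around).
"khzihvggdip" → "tqirqeppmry".

tqirqeppmry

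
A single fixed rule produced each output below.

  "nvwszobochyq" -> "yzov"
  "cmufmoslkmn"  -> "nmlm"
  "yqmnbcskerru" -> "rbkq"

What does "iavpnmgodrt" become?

What's happening: keep one character in every 3, starting at position 2 (positions 2nd, 5th, 8th, ...), then swap the first and last characters.
Starting from "iavpnmgodrt": after the first operation, "anot"; after the second, "tnoa".

tnoa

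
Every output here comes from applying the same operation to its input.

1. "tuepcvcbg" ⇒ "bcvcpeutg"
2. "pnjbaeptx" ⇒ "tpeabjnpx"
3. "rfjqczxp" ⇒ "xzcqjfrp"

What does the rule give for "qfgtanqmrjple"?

The pattern: move the last character to the front, then reverse the string.
"qfgtanqmrjple" → "lpjrmqnatgfqe".

lpjrmqnatgfqe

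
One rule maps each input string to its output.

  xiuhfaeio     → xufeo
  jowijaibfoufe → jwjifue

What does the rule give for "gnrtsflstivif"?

Rule — keep every other character starting from the first (positions 1st, 3rd, 5th, ...).
On "gnrtsflstivif" that produces "grsltvf".

grsltvf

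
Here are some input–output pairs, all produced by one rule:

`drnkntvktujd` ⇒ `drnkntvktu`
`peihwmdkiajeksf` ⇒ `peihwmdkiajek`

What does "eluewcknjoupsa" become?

eluewcknjoup

Looking at the pairs, the operation is to delete the last 2 characters.
For "eluewcknjoupsa" the result is "eluewcknjoup".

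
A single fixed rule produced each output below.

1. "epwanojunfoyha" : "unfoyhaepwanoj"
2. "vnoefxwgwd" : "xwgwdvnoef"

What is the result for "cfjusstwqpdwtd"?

wqpdwtdcfjusst

The pattern: swap the front and back halves of the string.
"cfjusstwqpdwtd" → "wqpdwtdcfjusst".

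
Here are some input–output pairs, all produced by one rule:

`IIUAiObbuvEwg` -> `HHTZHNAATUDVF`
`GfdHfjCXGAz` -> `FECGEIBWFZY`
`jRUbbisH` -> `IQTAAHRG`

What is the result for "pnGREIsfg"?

OMFQDHREF

The transformation: shift every letter 1 place backward in the alphabet (wrapping around), then convert every letter to uppercase.
On "pnGREIsfg": the first step gives "omFQDHref", and the second then gives "OMFQDHREF".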